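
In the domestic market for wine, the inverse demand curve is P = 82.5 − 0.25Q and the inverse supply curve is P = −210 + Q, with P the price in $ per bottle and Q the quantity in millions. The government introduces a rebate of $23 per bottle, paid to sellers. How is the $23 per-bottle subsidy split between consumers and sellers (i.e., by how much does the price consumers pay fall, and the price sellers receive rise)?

Consumers gain $4.6 per bottle; sellers gain $18.4 per bottle.

Inverting to Q(P) form: Qd = 330 − 4P; Qs = P + 210.
Without the subsidy, 330 − 4P = P + 210 gives 5P = 120, so P* = $24 and Q* = 234.
With a per-unit subsidy paid to sellers, each receives P + 23 per unit sold, so supply becomes Qs = (P + 23) + 210.
Solving gives Q = 252.4 with consumers paying $19.4 and sellers receiving $42.4 (the $23 wedge).
Gain to consumers: $4.6; to sellers: $18.4. (They sum to $23.)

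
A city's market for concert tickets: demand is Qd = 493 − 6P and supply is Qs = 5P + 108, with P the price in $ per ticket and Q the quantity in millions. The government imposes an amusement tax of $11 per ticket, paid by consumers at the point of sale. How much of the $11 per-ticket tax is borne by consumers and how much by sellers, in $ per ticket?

Consumers bear $5 per ticket; sellers bear $6 per ticket.

Without the tax, 493 − 6P = 5P + 108 gives 11P = 385, so P* = $35 and Q* = 283.
With the tax collected from consumers, demand (in seller-price terms) shifts: Qd = 493 − 6(P + 11).
New equilibrium: consumers pay $40, sellers receive $29, Q = 253. (Wedge: Pb − Ps = 11.)
Burden on consumers: $5; on sellers: $6. (They sum to $11.)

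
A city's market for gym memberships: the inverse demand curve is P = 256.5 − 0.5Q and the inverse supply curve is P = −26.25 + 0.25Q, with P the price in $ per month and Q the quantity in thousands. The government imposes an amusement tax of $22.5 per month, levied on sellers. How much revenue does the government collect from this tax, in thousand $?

Tax revenue = $7807.5 thousand.

Inverting to Q(P) form: Qd = 513 − 2P; Qs = 4P + 105.
Before the tax: set 513 − 2P = 4P + 105 → P* = $68, Q* = 377.
With the tax collected from sellers, supply shifts: Qs = 4(P − 22.5) + 105.
Solving gives Q = 347 with consumers paying $83 and sellers receiving $60.5 (the $22.5 wedge).
Revenue = t · Q = 22.5 · 347 = $7807.5.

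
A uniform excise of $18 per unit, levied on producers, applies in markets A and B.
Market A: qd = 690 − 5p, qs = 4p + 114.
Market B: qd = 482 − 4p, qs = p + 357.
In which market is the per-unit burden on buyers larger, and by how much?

Market A, by $4.4.

Market A: pre-tax p* = $64, q* = 370; post-tax q = 330; per-unit burden on buyers = $8.
Market B: pre-tax p* = $25, q* = 382; post-tax q = 367.6; per-unit burden on buyers = $3.6.
Difference: $8 vs $3.6 → market A is larger by $4.4.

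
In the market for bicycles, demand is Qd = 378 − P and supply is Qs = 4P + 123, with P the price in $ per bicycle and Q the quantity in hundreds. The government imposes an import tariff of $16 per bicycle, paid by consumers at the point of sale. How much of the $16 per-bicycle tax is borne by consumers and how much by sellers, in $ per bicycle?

Consumers bear $12.8 per bicycle; sellers bear $3.2 per bicycle.

Before the tax: set 378 − P = 4P + 123 → P* = $51, Q* = 327.
With the tax collected from consumers, demand (in seller-price terms) shifts: Qd = 378 − (P + 16).
Solving gives Q = 314.2 with consumers paying $63.8 and sellers receiving $47.8 (the $16 wedge).
Burden on consumers: $12.8; on sellers: $3.2. (They sum to $16.)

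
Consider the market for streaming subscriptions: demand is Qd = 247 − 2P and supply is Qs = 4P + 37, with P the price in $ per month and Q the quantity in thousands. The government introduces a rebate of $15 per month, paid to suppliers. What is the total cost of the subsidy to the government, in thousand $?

Government outlay = $2955 thousand.

Without the subsidy, 247 − 2P = 4P + 37 gives 6P = 210, so P* = $35 and Q* = 177.
With a per-unit subsidy paid to suppliers, each receives P + 15 per unit sold, so supply becomes Qs = 4(P + 15) + 37.
Solving gives Q = 197 with consumers paying $25 and suppliers receiving $40 (the $15 wedge).
Outlay = t · Q = 15 · 197 = $2955.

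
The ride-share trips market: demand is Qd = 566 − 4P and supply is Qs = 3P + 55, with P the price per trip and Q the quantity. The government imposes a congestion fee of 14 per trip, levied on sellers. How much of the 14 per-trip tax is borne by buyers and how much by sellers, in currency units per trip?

Buyers bear 6 per trip; sellers bear 8 per trip.

Without the tax, 566 − 4P = 3P + 55 gives 7P = 511, so P* = 73 and Q* = 274.
With the tax collected from sellers, supply shifts: Qs = 3(P − 14) + 55.
Solving gives Q = 250 with buyers paying 79 and sellers receiving 65 (the 14 wedge).
Burden on buyers: 6; on sellers: 8. (They sum to 14.)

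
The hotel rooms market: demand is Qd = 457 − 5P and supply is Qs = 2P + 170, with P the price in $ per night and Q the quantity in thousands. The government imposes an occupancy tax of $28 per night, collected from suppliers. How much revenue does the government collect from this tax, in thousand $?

Before the tax: set 457 − 5P = 2P + 170 → P* = $41, Q* = 252.
With the tax collected from suppliers, supply shifts: Qs = 2(P − 28) + 170.
New equilibrium: consumers pay $49, suppliers receive $21, Q = 212. (Wedge: Pb − Ps = 28.)
Revenue = t · Q = 28 · 212 = $5936.

Tax revenue = $5936 thousand.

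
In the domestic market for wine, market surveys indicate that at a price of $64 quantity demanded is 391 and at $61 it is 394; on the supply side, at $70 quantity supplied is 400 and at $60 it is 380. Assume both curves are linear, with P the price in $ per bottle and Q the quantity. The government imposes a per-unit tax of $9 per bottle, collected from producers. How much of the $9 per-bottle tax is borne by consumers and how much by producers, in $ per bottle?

Demand slope: (394 − 391)/(61 − 64) = -1, so Qd = 455 − P.
Supply slope: (380 − 400)/(60 − 70) = 2, so Qs = 2P + 260.
Without the tax, 455 − P = 2P + 260 gives 3P = 195, so P* = $65 and Q* = 390.
With the tax collected from producers, supply shifts: Qs = 2(P − 9) + 260.
New equilibrium: consumers pay $71, producers receive $62, Q = 384. (Wedge: Pb − Ps = 9.)
Burden on consumers: $6; on producers: $3. (They sum to $9.)
The less price-elastic side of the market bears the larger share of a per-unit tax.

Consumers bear $6 per bottle; producers bear $3 per bottle.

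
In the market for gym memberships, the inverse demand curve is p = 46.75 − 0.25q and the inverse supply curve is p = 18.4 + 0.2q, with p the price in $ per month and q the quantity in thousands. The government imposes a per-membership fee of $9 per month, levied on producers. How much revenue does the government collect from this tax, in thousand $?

Inverting to q(p) form: qd = 187 − 4p; qs = 5p − 92.
Without the tax, 187 − 4p = 5p − 92 gives 9p = 279, so p* = $31 and q* = 63.
With the tax collected from producers, supply shifts: qs = 5(p − 9) − 92.
Solving gives q = 43 with consumers paying $36 and producers receiving $27 (the $9 wedge).
Revenue = t · Q = 9 · 43 = $387.

Tax revenue = $387 thousand.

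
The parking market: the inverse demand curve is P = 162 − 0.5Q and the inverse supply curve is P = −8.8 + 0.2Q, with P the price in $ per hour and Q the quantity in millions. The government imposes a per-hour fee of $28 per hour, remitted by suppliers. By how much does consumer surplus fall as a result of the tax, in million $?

Consumer surplus falls by $4480 million.

Inverting to Q(P) form: Qd = 324 − 2P; Qs = 5P + 44.
Without the tax, 324 − 2P = 5P + 44 gives 7P = 280, so P* = $40 and Q* = 244.
With the tax collected from suppliers, supply shifts: Qs = 5(P − 28) + 44.
Solving gives Q = 204 with buyers paying $60 and suppliers receiving $32 (the $28 wedge).
ΔCS is the trapezoid between Q = 204 and Q = 244 of height $20: ½ · (244 + 204) · 20 = $4480.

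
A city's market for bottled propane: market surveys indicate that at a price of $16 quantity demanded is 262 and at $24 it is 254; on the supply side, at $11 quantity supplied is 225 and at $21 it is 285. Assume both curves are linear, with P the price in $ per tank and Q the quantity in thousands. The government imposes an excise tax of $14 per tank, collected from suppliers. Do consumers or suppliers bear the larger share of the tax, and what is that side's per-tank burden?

Consumers bear the larger share: $12 per tank.

Demand slope: (254 − 262)/(24 − 16) = -1, so Qd = 278 − P.
Supply slope: (285 − 225)/(21 − 11) = 6, so Qs = 6P + 159.
Before the tax: set 278 − P = 6P + 159 → P* = $17, Q* = 261.
With the tax collected from suppliers, supply shifts: Qs = 6(P − 14) + 159.
Solving gives Q = 249 with consumers paying $29 and suppliers receiving $15 (the $14 wedge).
Per-tank burden: consumers $12, suppliers $2.
Consumers take the larger share because demand is less price-elastic here (demand slope 1 vs supply slope 6).
The less price-elastic side of the market bears the larger share of a per-unit tax.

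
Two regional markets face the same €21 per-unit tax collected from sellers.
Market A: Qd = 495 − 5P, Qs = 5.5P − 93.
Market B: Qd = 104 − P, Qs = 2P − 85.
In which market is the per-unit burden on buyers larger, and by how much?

Market B, by €3.

Market A: pre-tax P* = €56, Q* = 215; post-tax Q = 160; per-unit burden on buyers = €11.
Market B: pre-tax P* = €63, Q* = 41; post-tax Q = 27; per-unit burden on buyers = €14.
Difference: €11 vs €14 → market B is larger by €3.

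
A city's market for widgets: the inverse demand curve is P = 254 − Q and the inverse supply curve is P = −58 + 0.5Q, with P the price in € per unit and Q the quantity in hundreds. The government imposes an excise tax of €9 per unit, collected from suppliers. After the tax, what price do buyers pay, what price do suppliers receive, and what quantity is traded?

Buyers pay €52; suppliers receive €43; quantity = 202.

Rewrite in direct form: Qd = 254 − P and Qs = 2P + 116.
Without the tax, 254 − P = 2P + 116 gives 3P = 138, so P* = €46 and Q* = 208.
With the tax collected from suppliers, supply shifts: Qs = 2(P − 9) + 116.
New equilibrium: buyers pay €52, suppliers receive €43, Q = 202. (Wedge: Pb − Ps = 9.)
The less price-elastic side of the market bears the larger share of a per-unit tax.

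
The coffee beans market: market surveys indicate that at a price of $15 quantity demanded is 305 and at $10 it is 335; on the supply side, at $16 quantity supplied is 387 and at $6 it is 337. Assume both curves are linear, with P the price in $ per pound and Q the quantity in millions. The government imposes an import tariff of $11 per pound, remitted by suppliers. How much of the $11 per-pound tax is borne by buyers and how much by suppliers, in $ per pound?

Buyers bear $5 per pound; suppliers bear $6 per pound.

Demand slope: (335 − 305)/(10 − 15) = -6, so Qd = 395 − 6P.
Supply slope: (337 − 387)/(6 − 16) = 5, so Qs = 5P + 307.
Without the tax, 395 − 6P = 5P + 307 gives 11P = 88, so P* = $8 and Q* = 347.
With the tax collected from suppliers, supply shifts: Qs = 5(P − 11) + 307.
Solving gives Q = 317 with buyers paying $13 and suppliers receiving $2 (the $11 wedge).
Burden on buyers: $5; on suppliers: $6. (They sum to $11.)
The less price-elastic side of the market bears the larger share of a per-unit tax.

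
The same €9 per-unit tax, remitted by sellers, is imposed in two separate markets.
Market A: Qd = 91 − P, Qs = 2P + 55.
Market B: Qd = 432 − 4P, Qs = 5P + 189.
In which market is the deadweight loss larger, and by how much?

Market A: pre-tax P* = €12, Q* = 79; post-tax Q = 73; deadweight loss = €27.
Market B: pre-tax P* = €27, Q* = 324; post-tax Q = 304; deadweight loss = €90.
Difference: €27 vs €90 → market B is larger by €63.

Market B, by €63.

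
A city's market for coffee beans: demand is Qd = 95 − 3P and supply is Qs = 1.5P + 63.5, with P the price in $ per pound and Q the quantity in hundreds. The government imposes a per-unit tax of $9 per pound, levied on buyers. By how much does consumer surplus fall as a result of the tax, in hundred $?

Without the tax, 95 − 3P = 1.5P + 63.5 gives 4.5P = 31.5, so P* = $7 and Q* = 74.
With the tax collected from buyers, demand (in seller-price terms) shifts: Qd = 95 − 3(P + 9).
Solving gives Q = 65 with buyers paying $10 and producers receiving $1 (the $9 wedge).
ΔCS is the trapezoid between Q = 65 and Q = 74 of height $3: ½ · (74 + 65) · 3 = $208.5.

Consumer surplus falls by $208.5 hundred.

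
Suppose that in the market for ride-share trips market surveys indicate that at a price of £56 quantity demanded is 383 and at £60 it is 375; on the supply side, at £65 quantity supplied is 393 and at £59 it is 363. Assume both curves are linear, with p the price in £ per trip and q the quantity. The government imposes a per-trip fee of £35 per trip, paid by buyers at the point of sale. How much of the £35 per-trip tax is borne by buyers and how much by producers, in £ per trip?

Demand slope: (375 − 383)/(60 − 56) = -2, so qd = 495 − 2p.
Supply slope: (363 − 393)/(59 − 65) = 5, so qs = 5p + 68.
Before the tax: set 495 − 2p = 5p + 68 → p* = £61, q* = 373.
With the tax collected from buyers, demand (in seller-price terms) shifts: qd = 495 − 2(p + 35).
Solving gives q = 323 with buyers paying £86 and producers receiving £51 (the £35 wedge).
Burden on buyers: £25; on producers: £10. (They sum to £35.)
The less price-elastic side of the market bears the larger share of a per-unit tax.

Buyers bear £25 per trip; producers bear £10 per trip.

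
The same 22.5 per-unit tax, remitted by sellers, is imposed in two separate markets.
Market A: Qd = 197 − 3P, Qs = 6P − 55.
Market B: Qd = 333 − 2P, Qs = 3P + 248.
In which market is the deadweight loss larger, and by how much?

Market A, by 202.5.

Market A: pre-tax P* = 28, Q* = 113; post-tax Q = 68; deadweight loss = 506.25.
Market B: pre-tax P* = 17, Q* = 299; post-tax Q = 272; deadweight loss = 303.75.
Difference: 506.25 vs 303.75 → market A is larger by 202.5.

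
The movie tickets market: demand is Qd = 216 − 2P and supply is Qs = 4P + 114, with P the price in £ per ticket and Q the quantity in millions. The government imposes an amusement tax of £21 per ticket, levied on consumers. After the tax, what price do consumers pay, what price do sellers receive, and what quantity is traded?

Consumers pay £31; sellers receive £10; quantity = 154.

Without the tax, 216 − 2P = 4P + 114 gives 6P = 102, so P* = £17 and Q* = 182.
With the tax collected from consumers, demand (in seller-price terms) shifts: Qd = 216 − 2(P + 21).
New equilibrium: consumers pay £31, sellers receive £10, Q = 154. (Wedge: Pb − Ps = 21.)
The less price-elastic side of the market bears the larger share of a per-unit tax.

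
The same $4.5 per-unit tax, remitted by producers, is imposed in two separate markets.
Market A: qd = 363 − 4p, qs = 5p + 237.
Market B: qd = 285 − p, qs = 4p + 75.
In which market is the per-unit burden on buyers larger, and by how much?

Market B, by $1.1.

Market A: pre-tax p* = $14, q* = 307; post-tax q = 297; per-unit burden on buyers = $2.5.
Market B: pre-tax p* = $42, q* = 243; post-tax q = 239.4; per-unit burden on buyers = $3.6.
Difference: $2.5 vs $3.6 → market B is larger by $1.1.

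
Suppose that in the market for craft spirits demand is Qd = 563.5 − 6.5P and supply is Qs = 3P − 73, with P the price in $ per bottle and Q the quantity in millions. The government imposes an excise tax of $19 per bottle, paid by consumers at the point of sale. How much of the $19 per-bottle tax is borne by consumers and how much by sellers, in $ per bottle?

Consumers bear $6 per bottle; sellers bear $13 per bottle.

Without the tax, 563.5 − 6.5P = 3P − 73 gives 9.5P = 636.5, so P* = $67 and Q* = 128.
With the tax collected from consumers, demand (in seller-price terms) shifts: Qd = 563.5 − 6.5(P + 19).
Solving gives Q = 89 with consumers paying $73 and sellers receiving $54 (the $19 wedge).
Burden on consumers: $6; on sellers: $13. (They sum to $19.)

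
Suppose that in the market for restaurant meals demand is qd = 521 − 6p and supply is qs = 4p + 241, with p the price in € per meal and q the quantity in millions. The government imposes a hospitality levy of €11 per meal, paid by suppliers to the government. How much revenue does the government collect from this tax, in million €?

Without the tax, 521 − 6p = 4p + 241 gives 10p = 280, so p* = €28 and q* = 353.
With the tax collected from suppliers, supply shifts: qs = 4(p − 11) + 241.
New equilibrium: consumers pay €32.4, suppliers receive €21.4, q = 326.6. (Wedge: pb − ps = 11.)
Revenue = t · Q = 11 · 326.6 = €3592.6.

Tax revenue = €3592.6 million.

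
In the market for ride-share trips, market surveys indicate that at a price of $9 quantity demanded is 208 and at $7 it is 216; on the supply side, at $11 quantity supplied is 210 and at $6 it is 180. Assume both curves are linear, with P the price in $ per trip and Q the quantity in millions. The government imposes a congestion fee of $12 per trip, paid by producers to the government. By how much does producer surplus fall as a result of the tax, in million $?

Producer surplus falls by $910.08 million.

Demand slope: (216 − 208)/(7 − 9) = -4, so Qd = 244 − 4P.
Supply slope: (180 − 210)/(6 − 11) = 6, so Qs = 6P + 144.
Before the tax: set 244 − 4P = 6P + 144 → P* = $10, Q* = 204.
With the tax collected from producers, supply shifts: Qs = 6(P − 12) + 144.
Solving gives Q = 175.2 with consumers paying $17.2 and producers receiving $5.2 (the $12 wedge).
ΔPS is the trapezoid between Q = 175.2 and Q = 204 of height $4.8: ½ · (204 + 175.2) · 4.8 = $910.08.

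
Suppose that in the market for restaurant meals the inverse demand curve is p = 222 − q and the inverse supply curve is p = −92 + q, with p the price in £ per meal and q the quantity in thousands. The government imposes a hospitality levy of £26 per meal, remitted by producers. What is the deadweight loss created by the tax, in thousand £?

Deadweight loss = £169 thousand.

Rewrite in direct form: qd = 222 − p and qs = p + 92.
Without the tax, 222 − p = p + 92 gives 2p = 130, so p* = £65 and q* = 157.
With the tax collected from producers, supply shifts: qs = (p − 26) + 92.
New equilibrium: buyers pay £78, producers receive £52, q = 144. (Wedge: pb − ps = 26.)
Quantity falls by |ΔQ| = |157 − 144| = 13.
DWL = ½ · t · |ΔQ| = ½ · 26 · 13 = £169.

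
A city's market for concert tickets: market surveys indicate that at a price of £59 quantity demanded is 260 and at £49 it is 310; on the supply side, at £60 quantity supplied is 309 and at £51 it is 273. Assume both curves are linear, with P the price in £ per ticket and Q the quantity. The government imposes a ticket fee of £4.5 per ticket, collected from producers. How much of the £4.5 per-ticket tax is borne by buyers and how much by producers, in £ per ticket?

Demand slope: (310 − 260)/(49 − 59) = -5, so Qd = 555 − 5P.
Supply slope: (273 − 309)/(51 − 60) = 4, so Qs = 4P + 69.
Before the tax: set 555 − 5P = 4P + 69 → P* = £54, Q* = 285.
With the tax collected from producers, supply shifts: Qs = 4(P − 4.5) + 69.
Solving gives Q = 275 with buyers paying £56 and producers receiving £51.5 (the £4.5 wedge).
Burden on buyers: £2; on producers: £2.5. (They sum to £4.5.)
The less price-elastic side of the market bears the larger share of a per-unit tax.

Buyers bear £2 per ticket; producers bear £2.5 per ticket.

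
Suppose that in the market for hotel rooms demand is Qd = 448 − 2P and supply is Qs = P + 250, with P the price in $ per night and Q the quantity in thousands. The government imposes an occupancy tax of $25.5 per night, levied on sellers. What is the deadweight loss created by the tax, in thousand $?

Deadweight loss = $216.75 thousand.

Before the tax: set 448 − 2P = P + 250 → P* = $66, Q* = 316.
With the tax collected from sellers, supply shifts: Qs = (P − 25.5) + 250.
New equilibrium: consumers pay $74.5, sellers receive $49, Q = 299. (Wedge: Pb − Ps = 25.5.)
Quantity falls by |ΔQ| = |316 − 299| = 17.
DWL = ½ · t · |ΔQ| = ½ · 25.5 · 17 = $216.75.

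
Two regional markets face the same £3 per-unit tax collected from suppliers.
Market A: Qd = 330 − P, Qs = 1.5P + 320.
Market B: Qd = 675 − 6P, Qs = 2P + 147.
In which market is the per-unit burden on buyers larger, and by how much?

Market A: pre-tax P* = £4, Q* = 326; post-tax Q = 324.2; per-unit burden on buyers = £1.8.
Market B: pre-tax P* = £66, Q* = 279; post-tax Q = 274.5; per-unit burden on buyers = £0.75.
Difference: £1.8 vs £0.75 → market A is larger by £1.05.

Market A, by £1.05.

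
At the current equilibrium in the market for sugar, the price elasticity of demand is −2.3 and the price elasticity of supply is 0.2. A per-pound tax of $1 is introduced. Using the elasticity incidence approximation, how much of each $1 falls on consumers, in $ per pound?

Consumers bear ≈ $0.08 per pound.

Incidence ratio: consumers' share ≈ εs / (εs + |εd|) = 0.2 / (0.2 + 2.3) = 0.08.
So consumers bear ≈ 0.08 × $1 = $0.08; sellers bear $0.92.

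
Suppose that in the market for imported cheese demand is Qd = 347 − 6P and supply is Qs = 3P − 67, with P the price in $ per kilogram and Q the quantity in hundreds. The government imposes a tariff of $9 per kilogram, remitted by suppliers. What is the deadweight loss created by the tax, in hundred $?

Without the tax, 347 − 6P = 3P − 67 gives 9P = 414, so P* = $46 and Q* = 71.
With the tax collected from suppliers, supply shifts: Qs = 3(P − 9) − 67.
Solving gives Q = 53 with buyers paying $49 and suppliers receiving $40 (the $9 wedge).
Quantity falls by |ΔQ| = |71 − 53| = 18.
DWL = ½ · t · |ΔQ| = ½ · 9 · 18 = $81.

Deadweight loss = $81 hundred.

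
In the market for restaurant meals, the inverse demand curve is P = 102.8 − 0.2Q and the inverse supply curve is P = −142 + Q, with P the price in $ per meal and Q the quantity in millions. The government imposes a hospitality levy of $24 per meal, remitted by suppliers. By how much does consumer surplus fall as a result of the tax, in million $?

Rewrite in direct form: Qd = 514 − 5P and Qs = P + 142.
Before the tax: set 514 − 5P = P + 142 → P* = $62, Q* = 204.
With the tax collected from suppliers, supply shifts: Qs = (P − 24) + 142.
Solving gives Q = 184 with buyers paying $66 and suppliers receiving $42 (the $24 wedge).
ΔCS is the trapezoid between Q = 184 and Q = 204 of height $4: ½ · (204 + 184) · 4 = $776.

Consumer surplus falls by $776 million.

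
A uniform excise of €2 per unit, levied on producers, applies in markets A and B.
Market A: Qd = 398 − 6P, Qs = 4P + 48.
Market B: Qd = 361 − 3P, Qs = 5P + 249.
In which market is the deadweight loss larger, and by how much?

Market A, by €1.05.

Market A: pre-tax P* = €35, Q* = 188; post-tax Q = 183.2; deadweight loss = €4.8.
Market B: pre-tax P* = €14, Q* = 319; post-tax Q = 315.25; deadweight loss = €3.75.
Difference: €4.8 vs €3.75 → market A is larger by €1.05.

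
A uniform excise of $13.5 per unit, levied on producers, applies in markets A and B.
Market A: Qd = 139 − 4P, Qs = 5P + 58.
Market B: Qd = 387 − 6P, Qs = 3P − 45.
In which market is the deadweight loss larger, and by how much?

Market A: pre-tax P* = $9, Q* = 103; post-tax Q = 73; deadweight loss = $202.5.
Market B: pre-tax P* = $48, Q* = 99; post-tax Q = 72; deadweight loss = $182.25.
Difference: $202.5 vs $182.25 → market A is larger by $20.25.

Market A, by $20.25.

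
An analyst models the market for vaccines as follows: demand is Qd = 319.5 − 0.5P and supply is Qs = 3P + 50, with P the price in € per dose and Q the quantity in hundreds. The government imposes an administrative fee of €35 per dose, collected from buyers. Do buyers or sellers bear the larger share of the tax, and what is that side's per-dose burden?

Before the tax: set 319.5 − 0.5P = 3P + 50 → P* = €77, Q* = 281.
With the tax collected from buyers, demand (in seller-price terms) shifts: Qd = 319.5 − 0.5(P + 35).
New equilibrium: buyers pay €107, sellers receive €72, Q = 266. (Wedge: Pb − Ps = 35.)
Per-dose burden: buyers €30, sellers €5.
Buyers take the larger share because demand is less price-elastic here (demand slope 0.5 vs supply slope 3).
The less price-elastic side of the market bears the larger share of a per-unit tax.

Buyers bear the larger share: €30 per dose.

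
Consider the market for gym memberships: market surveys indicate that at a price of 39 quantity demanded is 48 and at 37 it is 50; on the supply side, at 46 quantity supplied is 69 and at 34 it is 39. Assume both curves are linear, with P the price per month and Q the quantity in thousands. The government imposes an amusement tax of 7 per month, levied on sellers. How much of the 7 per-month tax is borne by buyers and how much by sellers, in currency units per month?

Demand slope: (50 − 48)/(37 − 39) = -1, so Qd = 87 − P.
Supply slope: (39 − 69)/(34 − 46) = 2.5, so Qs = 2.5P − 46.
Before the tax: set 87 − P = 2.5P − 46 → P* = 38, Q* = 49.
With the tax collected from sellers, supply shifts: Qs = 2.5(P − 7) − 46.
New equilibrium: buyers pay 43, sellers receive 36, Q = 44. (Wedge: Pb − Ps = 7.)
Burden on buyers: 5; on sellers: 2. (They sum to 7.)

Buyers bear 5 per month; sellers bear 2 per month.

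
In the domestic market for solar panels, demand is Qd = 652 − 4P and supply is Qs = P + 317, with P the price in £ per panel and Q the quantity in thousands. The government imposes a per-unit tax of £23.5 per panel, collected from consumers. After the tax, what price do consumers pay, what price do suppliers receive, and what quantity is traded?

Consumers pay £71.7; suppliers receive £48.2; quantity = 365.2.

Before the tax: set 652 − 4P = P + 317 → P* = £67, Q* = 384.
With the tax collected from consumers, demand (in seller-price terms) shifts: Qd = 652 − 4(P + 23.5).
New equilibrium: consumers pay £71.7, suppliers receive £48.2, Q = 365.2. (Wedge: Pb − Ps = 23.5.)
The less price-elastic side of the market bears the larger share of a per-unit tax.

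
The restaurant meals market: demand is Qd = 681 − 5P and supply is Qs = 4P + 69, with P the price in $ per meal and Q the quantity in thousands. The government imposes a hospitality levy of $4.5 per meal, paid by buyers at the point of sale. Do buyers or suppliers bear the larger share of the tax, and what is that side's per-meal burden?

Suppliers bear the larger share: $2.5 per meal.

Without the tax, 681 − 5P = 4P + 69 gives 9P = 612, so P* = $68 and Q* = 341.
With the tax collected from buyers, demand (in seller-price terms) shifts: Qd = 681 − 5(P + 4.5).
Solving gives Q = 331 with buyers paying $70 and suppliers receiving $65.5 (the $4.5 wedge).
Per-meal burden: buyers $2, suppliers $2.5.
Suppliers take the larger share because supply is less price-elastic here (demand slope 5 vs supply slope 4).
The less price-elastic side of the market bears the larger share of a per-unit tax.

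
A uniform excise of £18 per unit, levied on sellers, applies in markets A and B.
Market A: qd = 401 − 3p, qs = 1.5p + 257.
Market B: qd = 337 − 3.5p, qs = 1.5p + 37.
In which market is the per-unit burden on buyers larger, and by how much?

Market A: pre-tax p* = £32, q* = 305; post-tax q = 287; per-unit burden on buyers = £6.
Market B: pre-tax p* = £60, q* = 127; post-tax q = 108.1; per-unit burden on buyers = £5.4.
Difference: £6 vs £5.4 → market A is larger by £0.6.

Market A, by £0.6.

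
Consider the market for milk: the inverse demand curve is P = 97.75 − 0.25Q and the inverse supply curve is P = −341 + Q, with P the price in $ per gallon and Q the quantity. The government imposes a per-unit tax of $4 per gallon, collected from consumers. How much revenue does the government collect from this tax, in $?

Rewrite in direct form: Qd = 391 − 4P and Qs = P + 341.
Without the tax, 391 − 4P = P + 341 gives 5P = 50, so P* = $10 and Q* = 351.
With the tax collected from consumers, demand (in seller-price terms) shifts: Qd = 391 − 4(P + 4).
New equilibrium: consumers pay $10.8, sellers receive $6.8, Q = 347.8. (Wedge: Pb − Ps = 4.)
Revenue = t · Q = 4 · 347.8 = $1391.2.

Tax revenue = $1391.2.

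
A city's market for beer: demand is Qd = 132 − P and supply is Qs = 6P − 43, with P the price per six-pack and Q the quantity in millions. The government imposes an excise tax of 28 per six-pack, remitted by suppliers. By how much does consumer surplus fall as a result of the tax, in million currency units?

Without the tax, 132 − P = 6P − 43 gives 7P = 175, so P* = 25 and Q* = 107.
With the tax collected from suppliers, supply shifts: Qs = 6(P − 28) − 43.
New equilibrium: consumers pay 49, suppliers receive 21, Q = 83. (Wedge: Pb − Ps = 28.)
ΔCS is the trapezoid between Q = 83 and Q = 107 of height 24: ½ · (107 + 83) · 24 = 2280.

Consumer surplus falls by 2280 million.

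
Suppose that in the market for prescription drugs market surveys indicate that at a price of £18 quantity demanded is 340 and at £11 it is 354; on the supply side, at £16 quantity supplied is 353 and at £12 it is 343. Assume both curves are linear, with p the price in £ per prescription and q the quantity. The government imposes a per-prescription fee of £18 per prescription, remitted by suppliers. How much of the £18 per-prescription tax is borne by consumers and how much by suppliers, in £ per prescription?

Consumers bear £10 per prescription; suppliers bear £8 per prescription.

Demand slope: (354 − 340)/(11 − 18) = -2, so qd = 376 − 2p.
Supply slope: (343 − 353)/(12 − 16) = 2.5, so qs = 2.5p + 313.
Before the tax: set 376 − 2p = 2.5p + 313 → p* = £14, q* = 348.
With the tax collected from suppliers, supply shifts: qs = 2.5(p − 18) + 313.
New equilibrium: consumers pay £24, suppliers receive £6, q = 328. (Wedge: pb − ps = 18.)
Burden on consumers: £10; on suppliers: £8. (They sum to £18.)
The less price-elastic side of the market bears the larger share of a per-unit tax.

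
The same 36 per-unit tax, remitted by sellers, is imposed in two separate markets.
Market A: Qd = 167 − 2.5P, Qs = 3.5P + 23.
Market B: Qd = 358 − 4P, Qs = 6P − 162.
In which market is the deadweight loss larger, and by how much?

Market B, by 610.2.

Market A: pre-tax P* = 24, Q* = 107; post-tax Q = 54.5; deadweight loss = 945.
Market B: pre-tax P* = 52, Q* = 150; post-tax Q = 63.6; deadweight loss = 1555.2.
Difference: 945 vs 1555.2 → market B is larger by 610.2.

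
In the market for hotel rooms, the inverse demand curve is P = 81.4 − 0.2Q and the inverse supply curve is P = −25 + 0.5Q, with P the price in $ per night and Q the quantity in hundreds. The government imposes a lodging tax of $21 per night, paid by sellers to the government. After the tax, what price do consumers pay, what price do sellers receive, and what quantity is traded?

Consumers pay $57; sellers receive $36; quantity = 122.

Rewrite in direct form: Qd = 407 − 5P and Qs = 2P + 50.
Without the tax, 407 − 5P = 2P + 50 gives 7P = 357, so P* = $51 and Q* = 152.
With the tax collected from sellers, supply shifts: Qs = 2(P − 21) + 50.
New equilibrium: consumers pay $57, sellers receive $36, Q = 122. (Wedge: Pb − Ps = 21.)
The less price-elastic side of the market bears the larger share of a per-unit tax.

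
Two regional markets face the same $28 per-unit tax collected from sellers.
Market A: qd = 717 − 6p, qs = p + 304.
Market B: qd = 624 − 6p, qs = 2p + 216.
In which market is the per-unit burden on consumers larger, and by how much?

Market A: pre-tax p* = $59, q* = 363; post-tax q = 339; per-unit burden on consumers = $4.
Market B: pre-tax p* = $51, q* = 318; post-tax q = 276; per-unit burden on consumers = $7.
Difference: $4 vs $7 → market B is larger by $3.

Market B, by $3.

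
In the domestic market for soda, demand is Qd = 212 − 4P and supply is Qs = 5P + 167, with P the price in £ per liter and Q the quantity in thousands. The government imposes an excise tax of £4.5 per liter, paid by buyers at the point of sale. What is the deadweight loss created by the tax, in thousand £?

Deadweight loss = £22.5 thousand.

Without the tax, 212 − 4P = 5P + 167 gives 9P = 45, so P* = £5 and Q* = 192.
With the tax collected from buyers, demand (in seller-price terms) shifts: Qd = 212 − 4(P + 4.5).
Solving gives Q = 182 with buyers paying £7.5 and suppliers receiving £3 (the £4.5 wedge).
Quantity falls by |ΔQ| = |192 − 182| = 10.
DWL = ½ · t · |ΔQ| = ½ · 4.5 · 10 = £22.5.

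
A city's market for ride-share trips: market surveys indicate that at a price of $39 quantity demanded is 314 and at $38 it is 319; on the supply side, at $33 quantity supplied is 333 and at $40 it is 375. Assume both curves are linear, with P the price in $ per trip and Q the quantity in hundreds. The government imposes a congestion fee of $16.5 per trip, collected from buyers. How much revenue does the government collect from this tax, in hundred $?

Tax revenue = $4851 hundred.

Demand slope: (319 − 314)/(38 − 39) = -5, so Qd = 509 − 5P.
Supply slope: (375 − 333)/(40 − 33) = 6, so Qs = 6P + 135.
Before the tax: set 509 − 5P = 6P + 135 → P* = $34, Q* = 339.
With the tax collected from buyers, demand (in seller-price terms) shifts: Qd = 509 − 5(P + 16.5).
Solving gives Q = 294 with buyers paying $43 and producers receiving $26.5 (the $16.5 wedge).
Revenue = t · Q = 16.5 · 294 = $4851.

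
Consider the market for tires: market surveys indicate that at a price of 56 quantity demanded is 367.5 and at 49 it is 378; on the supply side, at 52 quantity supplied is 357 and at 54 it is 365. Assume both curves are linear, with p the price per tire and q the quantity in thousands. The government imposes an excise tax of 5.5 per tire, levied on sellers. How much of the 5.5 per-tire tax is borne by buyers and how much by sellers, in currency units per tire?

Demand slope: (378 − 367.5)/(49 − 56) = -1.5, so qd = 451.5 − 1.5p.
Supply slope: (365 − 357)/(54 − 52) = 4, so qs = 4p + 149.
Before the tax: set 451.5 − 1.5p = 4p + 149 → p* = 55, q* = 369.
With the tax collected from sellers, supply shifts: qs = 4(p − 5.5) + 149.
New equilibrium: buyers pay 59, sellers receive 53.5, q = 363. (Wedge: pb − ps = 5.5.)
Burden on buyers: 4; on sellers: 1.5. (They sum to 5.5.)

Buyers bear 4 per tire; sellers bear 1.5 per tire.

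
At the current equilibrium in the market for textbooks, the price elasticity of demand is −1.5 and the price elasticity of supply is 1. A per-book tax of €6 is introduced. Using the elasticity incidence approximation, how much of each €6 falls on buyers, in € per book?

Incidence ratio: buyers' share ≈ εs / (εs + |εd|) = 1 / (1 + 1.5) = 0.4.
So buyers bear ≈ 0.4 × €6 = €2.4; sellers bear €3.6.

Buyers bear ≈ €2.4 per book.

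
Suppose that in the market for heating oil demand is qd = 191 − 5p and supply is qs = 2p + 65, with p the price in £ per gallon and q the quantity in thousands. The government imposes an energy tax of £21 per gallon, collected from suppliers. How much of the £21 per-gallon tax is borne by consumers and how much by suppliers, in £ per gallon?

Consumers bear £6 per gallon; suppliers bear £15 per gallon.

Without the tax, 191 − 5p = 2p + 65 gives 7p = 126, so p* = £18 and q* = 101.
With the tax collected from suppliers, supply shifts: qs = 2(p − 21) + 65.
Solving gives q = 71 with consumers paying £24 and suppliers receiving £3 (the £21 wedge).
Burden on consumers: £6; on suppliers: £15. (They sum to £21.)
The less price-elastic side of the market bears the larger share of a per-unit tax.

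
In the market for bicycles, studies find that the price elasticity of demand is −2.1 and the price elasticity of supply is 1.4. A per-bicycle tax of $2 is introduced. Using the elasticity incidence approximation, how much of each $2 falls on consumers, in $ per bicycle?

Consumers bear ≈ $0.8 per bicycle.

Incidence ratio: consumers' share ≈ εs / (εs + |εd|) = 1.4 / (1.4 + 2.1) = 0.4.
So consumers bear ≈ 0.4 × $2 = $0.8; producers bear $1.2.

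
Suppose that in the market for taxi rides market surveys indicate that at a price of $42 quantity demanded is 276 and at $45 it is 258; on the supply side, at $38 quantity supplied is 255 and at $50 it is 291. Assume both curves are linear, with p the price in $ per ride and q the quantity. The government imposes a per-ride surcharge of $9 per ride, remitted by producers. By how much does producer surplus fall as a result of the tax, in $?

Producer surplus falls by $1566.

Demand slope: (258 − 276)/(45 − 42) = -6, so qd = 528 − 6p.
Supply slope: (291 − 255)/(50 − 38) = 3, so qs = 3p + 141.
Before the tax: set 528 − 6p = 3p + 141 → p* = $43, q* = 270.
With the tax collected from producers, supply shifts: qs = 3(p − 9) + 141.
New equilibrium: consumers pay $46, producers receive $37, q = 252. (Wedge: pb − ps = 9.)
ΔPS is the trapezoid between Q = 252 and Q = 270 of height $6: ½ · (270 + 252) · 6 = $1566.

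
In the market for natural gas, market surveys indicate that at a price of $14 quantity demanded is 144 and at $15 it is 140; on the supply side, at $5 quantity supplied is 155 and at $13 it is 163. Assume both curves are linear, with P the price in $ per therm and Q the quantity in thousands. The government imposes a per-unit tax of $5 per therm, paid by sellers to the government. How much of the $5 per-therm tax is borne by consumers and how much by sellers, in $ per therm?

Demand slope: (140 − 144)/(15 − 14) = -4, so Qd = 200 − 4P.
Supply slope: (163 − 155)/(13 − 5) = 1, so Qs = P + 150.
Without the tax, 200 − 4P = P + 150 gives 5P = 50, so P* = $10 and Q* = 160.
With the tax collected from sellers, supply shifts: Qs = (P − 5) + 150.
Solving gives Q = 156 with consumers paying $11 and sellers receiving $6 (the $5 wedge).
Burden on consumers: $1; on sellers: $4. (They sum to $5.)

Consumers bear $1 per therm; sellers bear $4 per therm.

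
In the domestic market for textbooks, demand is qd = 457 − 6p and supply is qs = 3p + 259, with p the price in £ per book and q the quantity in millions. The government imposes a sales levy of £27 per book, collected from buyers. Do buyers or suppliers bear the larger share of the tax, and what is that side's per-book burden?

Suppliers bear the larger share: £18 per book.

Without the tax, 457 − 6p = 3p + 259 gives 9p = 198, so p* = £22 and q* = 325.
With the tax collected from buyers, demand (in seller-price terms) shifts: qd = 457 − 6(p + 27).
New equilibrium: buyers pay £31, suppliers receive £4, q = 271. (Wedge: pb − ps = 27.)
Per-book burden: buyers £9, suppliers £18.
Suppliers take the larger share because supply is less price-elastic here (demand slope 6 vs supply slope 3).
The less price-elastic side of the market bears the larger share of a per-unit tax.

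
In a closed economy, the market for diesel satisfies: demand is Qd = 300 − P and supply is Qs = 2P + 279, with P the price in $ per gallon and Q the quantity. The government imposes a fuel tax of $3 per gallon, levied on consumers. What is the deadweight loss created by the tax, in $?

Deadweight loss = $3.

Without the tax, 300 − P = 2P + 279 gives 3P = 21, so P* = $7 and Q* = 293.
With the tax collected from consumers, demand (in seller-price terms) shifts: Qd = 300 − (P + 3).
New equilibrium: consumers pay $9, suppliers receive $6, Q = 291. (Wedge: Pb − Ps = 3.)
Quantity falls by |ΔQ| = |293 − 291| = 2.
DWL = ½ · t · |ΔQ| = ½ · 3 · 2 = $3.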